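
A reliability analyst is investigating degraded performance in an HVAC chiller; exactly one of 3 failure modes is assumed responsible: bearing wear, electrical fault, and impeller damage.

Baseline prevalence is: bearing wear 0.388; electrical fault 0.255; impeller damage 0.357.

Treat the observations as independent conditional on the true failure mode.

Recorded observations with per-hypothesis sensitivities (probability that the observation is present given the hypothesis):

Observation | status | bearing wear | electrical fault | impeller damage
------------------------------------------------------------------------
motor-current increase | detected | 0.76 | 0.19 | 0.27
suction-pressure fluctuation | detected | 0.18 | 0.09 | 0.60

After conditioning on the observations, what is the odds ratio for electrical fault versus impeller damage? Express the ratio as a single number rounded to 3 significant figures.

0.0754

Unnormalized posterior weight (prior times the observation likelihoods) for each of the two hypotheses:
  electrical fault: 0.255 × 0.19 × 0.09 = 0.0043605
  impeller damage: 0.357 × 0.27 × 0.60 = 0.057834
Posterior odds = 0.0043605 / 0.057834 ≈ 0.0754.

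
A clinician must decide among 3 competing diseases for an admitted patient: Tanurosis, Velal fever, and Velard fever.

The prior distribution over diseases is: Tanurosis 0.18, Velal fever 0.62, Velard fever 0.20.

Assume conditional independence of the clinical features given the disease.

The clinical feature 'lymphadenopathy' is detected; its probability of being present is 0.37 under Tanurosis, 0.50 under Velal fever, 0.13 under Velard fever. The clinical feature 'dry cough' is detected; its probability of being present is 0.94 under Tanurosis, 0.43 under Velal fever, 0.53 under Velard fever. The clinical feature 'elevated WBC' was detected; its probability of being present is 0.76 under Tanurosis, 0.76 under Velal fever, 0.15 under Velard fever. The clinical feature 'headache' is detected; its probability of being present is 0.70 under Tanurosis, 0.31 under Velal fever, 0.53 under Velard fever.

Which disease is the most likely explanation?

Tanurosis

For each hypothesis, the unnormalized posterior weight is prior × product of the clinical feature likelihoods:
  Tanurosis: 0.18 × 0.37 × 0.94 × 0.76 × 0.70 = 0.033305
  Velal fever: 0.62 × 0.50 × 0.43 × 0.76 × 0.31 = 0.031405
  Velard fever: 0.20 × 0.13 × 0.53 × 0.15 × 0.53 = 0.0010955
Normalizing constant Z = 0.033305 + 0.031405 + 0.0010955 = 0.065806.
P(Tanurosis | evidence) ≈ 0.033305 / 0.065806 ≈ 0.506
P(Velal fever | evidence) ≈ 0.031405 / 0.065806 ≈ 0.477
P(Velard fever | evidence) ≈ 0.0010955 / 0.065806 ≈ 0.017
The largest is 0.506, so Tanurosis is most probable.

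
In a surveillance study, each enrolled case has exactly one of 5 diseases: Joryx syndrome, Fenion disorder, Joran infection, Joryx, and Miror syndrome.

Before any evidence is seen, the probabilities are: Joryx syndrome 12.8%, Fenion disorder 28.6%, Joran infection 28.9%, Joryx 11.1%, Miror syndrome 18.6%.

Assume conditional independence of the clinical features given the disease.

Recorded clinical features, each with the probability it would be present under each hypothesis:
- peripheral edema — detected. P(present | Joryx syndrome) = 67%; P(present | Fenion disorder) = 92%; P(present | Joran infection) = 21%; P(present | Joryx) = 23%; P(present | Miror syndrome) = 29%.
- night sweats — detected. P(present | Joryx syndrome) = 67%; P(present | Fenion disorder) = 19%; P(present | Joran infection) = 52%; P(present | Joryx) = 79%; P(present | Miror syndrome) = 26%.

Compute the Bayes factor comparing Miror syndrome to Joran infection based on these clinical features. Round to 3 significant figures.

Take the product of per-clinical feature likelihoods under each hypothesis, then divide.
  Miror syndrome: 0.29 × 0.26 = 0.0754
  Joran infection: 0.21 × 0.52 = 0.1092
Bayes factor = 0.0754 / 0.1092 ≈ 0.690

0.690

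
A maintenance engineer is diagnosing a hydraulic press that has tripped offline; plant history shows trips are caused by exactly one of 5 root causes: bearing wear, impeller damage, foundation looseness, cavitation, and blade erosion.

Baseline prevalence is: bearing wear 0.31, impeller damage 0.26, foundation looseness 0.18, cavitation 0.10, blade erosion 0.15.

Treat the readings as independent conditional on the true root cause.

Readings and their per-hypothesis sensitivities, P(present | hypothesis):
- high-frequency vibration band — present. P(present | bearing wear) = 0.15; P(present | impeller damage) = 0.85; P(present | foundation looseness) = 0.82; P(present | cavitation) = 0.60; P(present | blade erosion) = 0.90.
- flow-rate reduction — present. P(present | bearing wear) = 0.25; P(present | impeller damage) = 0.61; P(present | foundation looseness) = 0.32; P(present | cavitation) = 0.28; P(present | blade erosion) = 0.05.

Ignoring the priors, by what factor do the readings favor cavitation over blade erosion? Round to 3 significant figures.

The Bayes factor is the ratio of the joint likelihoods of the reading pattern under the two hypotheses.
  cavitation: 0.60 × 0.28 = 0.168
  blade erosion: 0.90 × 0.05 = 0.045
Bayes factor = 0.168 / 0.045 ≈ 3.73

3.73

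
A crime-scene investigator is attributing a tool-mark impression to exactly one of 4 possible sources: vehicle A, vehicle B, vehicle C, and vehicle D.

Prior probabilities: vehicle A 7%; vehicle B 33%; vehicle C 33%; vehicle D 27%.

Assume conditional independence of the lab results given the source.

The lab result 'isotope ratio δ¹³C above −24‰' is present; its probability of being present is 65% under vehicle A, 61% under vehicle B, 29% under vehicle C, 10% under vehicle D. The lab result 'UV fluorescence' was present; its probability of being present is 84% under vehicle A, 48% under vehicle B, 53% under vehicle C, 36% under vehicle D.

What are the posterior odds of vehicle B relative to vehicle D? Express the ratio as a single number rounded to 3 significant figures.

9.94

The normalizing constant cancels in an odds ratio, so compute prior × likelihood for the two hypotheses only:
  vehicle B: 0.33 × 0.61 × 0.48 = 0.096624
  vehicle D: 0.27 × 0.10 × 0.36 = 0.00972
Odds(vehicle B : vehicle D) = 0.096624 / 0.00972 ≈ 9.94.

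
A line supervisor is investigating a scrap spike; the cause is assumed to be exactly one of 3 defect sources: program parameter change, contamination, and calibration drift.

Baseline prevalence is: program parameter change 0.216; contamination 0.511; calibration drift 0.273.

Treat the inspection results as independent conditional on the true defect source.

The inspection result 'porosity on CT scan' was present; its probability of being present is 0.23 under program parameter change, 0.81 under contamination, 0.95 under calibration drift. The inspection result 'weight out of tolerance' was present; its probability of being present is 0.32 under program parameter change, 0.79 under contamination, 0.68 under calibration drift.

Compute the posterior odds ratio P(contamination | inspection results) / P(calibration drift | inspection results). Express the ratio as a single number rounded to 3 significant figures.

The normalizing constant cancels in an odds ratio, so compute prior × likelihood for the two hypotheses only:
  contamination: 0.511 × 0.81 × 0.79 = 0.32699
  calibration drift: 0.273 × 0.95 × 0.68 = 0.17636
Odds(contamination : calibration drift) = 0.32699 / 0.17636 ≈ 1.85.

1.85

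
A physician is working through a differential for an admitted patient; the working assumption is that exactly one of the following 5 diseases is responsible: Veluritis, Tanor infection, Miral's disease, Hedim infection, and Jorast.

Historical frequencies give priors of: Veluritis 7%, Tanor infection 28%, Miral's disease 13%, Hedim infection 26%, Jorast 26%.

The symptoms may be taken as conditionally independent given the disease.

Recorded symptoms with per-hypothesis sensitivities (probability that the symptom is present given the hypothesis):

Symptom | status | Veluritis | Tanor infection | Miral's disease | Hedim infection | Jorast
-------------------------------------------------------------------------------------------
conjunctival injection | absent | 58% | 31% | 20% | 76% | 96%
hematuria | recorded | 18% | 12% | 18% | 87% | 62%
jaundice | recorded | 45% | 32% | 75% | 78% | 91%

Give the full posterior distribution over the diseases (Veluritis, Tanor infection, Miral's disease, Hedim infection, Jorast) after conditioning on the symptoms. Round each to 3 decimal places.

0.033, 0.103, 0.195, 0.588, 0.081

By Bayes' rule with conditional independence, the unnormalized weight for each hypothesis is prior × ∏ likelihoods (using 1 − P(present | H) for each absent symptom):
  Veluritis: 0.07 × (1 − 0.58) × 0.18 × 0.45 = 0.0023814
  Tanor infection: 0.28 × (1 − 0.31) × 0.12 × 0.32 = 0.0074189
  Miral's disease: 0.13 × (1 − 0.20) × 0.18 × 0.75 = 0.01404
  Hedim infection: 0.26 × (1 − 0.76) × 0.87 × 0.78 = 0.042345
  Jorast: 0.26 × (1 − 0.96) × 0.62 × 0.91 = 0.0058677
The unnormalized weights sum to 0.072053.
P(Veluritis | evidence) = 0.0023814 / 0.072053 ≈ 0.033
P(Tanor infection | evidence) = 0.0074189 / 0.072053 ≈ 0.103
P(Miral's disease | evidence) = 0.01404 / 0.072053 ≈ 0.195
P(Hedim infection | evidence) = 0.042345 / 0.072053 ≈ 0.588
P(Jorast | evidence) = 0.0058677 / 0.072053 ≈ 0.081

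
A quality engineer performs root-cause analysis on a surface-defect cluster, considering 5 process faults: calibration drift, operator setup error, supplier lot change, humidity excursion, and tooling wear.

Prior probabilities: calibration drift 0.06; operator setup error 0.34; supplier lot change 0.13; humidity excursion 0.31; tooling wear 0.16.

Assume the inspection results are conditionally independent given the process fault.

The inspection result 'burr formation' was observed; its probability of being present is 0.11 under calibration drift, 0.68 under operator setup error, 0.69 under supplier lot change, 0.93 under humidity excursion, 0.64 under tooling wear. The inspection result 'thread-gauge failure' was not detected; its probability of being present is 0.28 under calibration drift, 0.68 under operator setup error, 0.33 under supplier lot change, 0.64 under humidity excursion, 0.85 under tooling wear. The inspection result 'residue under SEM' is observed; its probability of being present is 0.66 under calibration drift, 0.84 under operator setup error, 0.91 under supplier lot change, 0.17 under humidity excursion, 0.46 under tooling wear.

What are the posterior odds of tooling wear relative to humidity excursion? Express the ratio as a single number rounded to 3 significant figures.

The normalizing constant cancels in an odds ratio, so compute prior × likelihood for the two hypotheses only (using 1 − P(present | H) for each absent inspection result):
  tooling wear: 0.16 × 0.64 × (1 − 0.85) × 0.46 = 0.0070656
  humidity excursion: 0.31 × 0.93 × (1 − 0.64) × 0.17 = 0.017644
Odds(tooling wear : humidity excursion) = 0.0070656 / 0.017644 ≈ 0.400.

0.400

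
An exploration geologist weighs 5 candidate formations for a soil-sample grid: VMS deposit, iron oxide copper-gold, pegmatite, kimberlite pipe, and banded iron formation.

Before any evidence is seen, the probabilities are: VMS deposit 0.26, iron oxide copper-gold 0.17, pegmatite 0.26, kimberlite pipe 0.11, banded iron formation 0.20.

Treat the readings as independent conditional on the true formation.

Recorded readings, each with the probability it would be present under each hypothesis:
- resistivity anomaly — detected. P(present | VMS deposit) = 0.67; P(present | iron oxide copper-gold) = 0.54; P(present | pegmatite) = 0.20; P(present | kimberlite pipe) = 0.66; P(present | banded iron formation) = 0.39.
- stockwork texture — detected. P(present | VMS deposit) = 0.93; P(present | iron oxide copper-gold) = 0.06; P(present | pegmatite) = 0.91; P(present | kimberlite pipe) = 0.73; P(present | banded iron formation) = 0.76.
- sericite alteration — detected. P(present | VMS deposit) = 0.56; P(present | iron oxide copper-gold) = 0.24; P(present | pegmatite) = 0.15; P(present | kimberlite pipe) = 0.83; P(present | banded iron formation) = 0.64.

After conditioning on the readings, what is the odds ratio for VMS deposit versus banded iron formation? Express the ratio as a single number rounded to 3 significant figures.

2.39

Unnormalized posterior weight (prior times the reading likelihoods) for each of the two hypotheses:
  VMS deposit: 0.26 × 0.67 × 0.93 × 0.56 = 0.090723
  banded iron formation: 0.20 × 0.39 × 0.76 × 0.64 = 0.037939
Odds(VMS deposit : banded iron formation) = 0.090723 / 0.037939 ≈ 2.39.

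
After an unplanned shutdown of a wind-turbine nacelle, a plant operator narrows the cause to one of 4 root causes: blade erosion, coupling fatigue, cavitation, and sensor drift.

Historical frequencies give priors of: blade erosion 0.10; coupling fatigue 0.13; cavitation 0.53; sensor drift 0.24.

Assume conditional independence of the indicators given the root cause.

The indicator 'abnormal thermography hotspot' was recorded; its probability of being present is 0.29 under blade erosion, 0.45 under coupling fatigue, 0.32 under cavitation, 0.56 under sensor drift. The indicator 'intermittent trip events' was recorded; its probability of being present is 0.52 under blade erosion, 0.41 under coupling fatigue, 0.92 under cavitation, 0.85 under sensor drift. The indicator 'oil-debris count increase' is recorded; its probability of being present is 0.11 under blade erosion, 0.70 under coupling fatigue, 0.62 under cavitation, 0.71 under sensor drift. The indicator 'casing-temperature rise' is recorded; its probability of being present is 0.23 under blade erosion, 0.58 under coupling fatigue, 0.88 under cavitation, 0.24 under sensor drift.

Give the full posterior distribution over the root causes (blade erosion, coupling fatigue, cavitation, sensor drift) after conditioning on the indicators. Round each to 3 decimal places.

For each hypothesis, the unnormalized posterior weight is prior × product of the indicator likelihoods:
  blade erosion: 0.10 × 0.29 × 0.52 × 0.11 × 0.23 = 0.00038152
  coupling fatigue: 0.13 × 0.45 × 0.41 × 0.70 × 0.58 = 0.0097379
  cavitation: 0.53 × 0.32 × 0.92 × 0.62 × 0.88 = 0.085131
  sensor drift: 0.24 × 0.56 × 0.85 × 0.71 × 0.24 = 0.019466
Marginal likelihood of the evidence = 0.11472.
P(blade erosion | evidence) = 0.00038152 / 0.11472 ≈ 0.003
P(coupling fatigue | evidence) = 0.0097379 / 0.11472 ≈ 0.085
P(cavitation | evidence) = 0.085131 / 0.11472 ≈ 0.742
P(sensor drift | evidence) = 0.019466 / 0.11472 ≈ 0.170

0.003, 0.085, 0.742, 0.170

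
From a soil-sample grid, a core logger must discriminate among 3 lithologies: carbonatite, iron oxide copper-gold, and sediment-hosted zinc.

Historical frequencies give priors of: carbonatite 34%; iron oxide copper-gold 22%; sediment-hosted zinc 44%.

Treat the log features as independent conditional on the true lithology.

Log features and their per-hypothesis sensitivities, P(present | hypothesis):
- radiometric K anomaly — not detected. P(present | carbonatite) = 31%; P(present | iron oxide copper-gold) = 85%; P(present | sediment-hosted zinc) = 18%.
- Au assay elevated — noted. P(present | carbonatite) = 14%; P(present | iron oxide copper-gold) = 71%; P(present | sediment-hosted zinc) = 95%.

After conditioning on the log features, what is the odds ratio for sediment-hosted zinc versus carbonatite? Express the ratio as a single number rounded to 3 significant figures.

10.4

The normalizing constant cancels in an odds ratio, so compute prior × likelihood for the two hypotheses only (using 1 − P(present | H) for each absent log feature):
  sediment-hosted zinc: 0.440 × (1 − 0.18) × 0.95 = 0.34276
  carbonatite: 0.340 × (1 − 0.31) × 0.14 = 0.032844
Odds(sediment-hosted zinc : carbonatite) = 0.34276 / 0.032844 ≈ 10.4.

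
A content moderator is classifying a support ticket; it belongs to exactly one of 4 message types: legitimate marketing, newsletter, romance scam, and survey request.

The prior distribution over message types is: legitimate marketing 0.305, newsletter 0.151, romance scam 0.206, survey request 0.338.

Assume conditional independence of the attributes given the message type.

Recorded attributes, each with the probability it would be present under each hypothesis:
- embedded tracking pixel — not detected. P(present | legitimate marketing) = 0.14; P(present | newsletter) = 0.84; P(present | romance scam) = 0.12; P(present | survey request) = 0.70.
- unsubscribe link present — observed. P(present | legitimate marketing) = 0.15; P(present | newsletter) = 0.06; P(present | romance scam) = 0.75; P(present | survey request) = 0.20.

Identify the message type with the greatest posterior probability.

By Bayes' rule with conditional independence, the unnormalized weight for each hypothesis is prior × ∏ likelihoods (using 1 − P(present | H) for each absent attribute):
  legitimate marketing: 0.305 × (1 − 0.14) × 0.15 = 0.039345
  newsletter: 0.151 × (1 − 0.84) × 0.06 = 0.0014496
  romance scam: 0.206 × (1 − 0.12) × 0.75 = 0.13596
  survey request: 0.338 × (1 − 0.70) × 0.20 = 0.02028
Marginal likelihood of the evidence = 0.19703.
P(legitimate marketing | evidence) ≈ 0.039345 / 0.19703 ≈ 0.200
P(newsletter | evidence) ≈ 0.0014496 / 0.19703 ≈ 0.007
P(romance scam | evidence) ≈ 0.13596 / 0.19703 ≈ 0.690
P(survey request | evidence) ≈ 0.02028 / 0.19703 ≈ 0.103
The largest is 0.690, so romance scam is most probable.

romance scam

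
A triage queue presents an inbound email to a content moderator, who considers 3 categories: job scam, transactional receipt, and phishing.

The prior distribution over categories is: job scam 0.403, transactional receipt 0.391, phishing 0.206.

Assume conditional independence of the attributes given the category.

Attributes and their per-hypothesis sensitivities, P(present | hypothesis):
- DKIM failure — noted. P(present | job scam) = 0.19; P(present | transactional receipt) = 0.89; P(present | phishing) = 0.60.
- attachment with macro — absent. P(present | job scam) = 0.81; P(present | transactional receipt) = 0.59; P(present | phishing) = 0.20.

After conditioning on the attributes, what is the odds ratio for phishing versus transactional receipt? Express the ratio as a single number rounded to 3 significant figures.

Posterior odds equal prior odds times the likelihood ratio; only the two competing hypotheses matter (using 1 − P(present | H) for each absent attribute).
  phishing: 0.206 × 0.60 × (1 − 0.20) = 0.09888
  transactional receipt: 0.391 × 0.89 × (1 − 0.59) = 0.14268
Posterior odds = 0.09888 / 0.14268 ≈ 0.693.

0.693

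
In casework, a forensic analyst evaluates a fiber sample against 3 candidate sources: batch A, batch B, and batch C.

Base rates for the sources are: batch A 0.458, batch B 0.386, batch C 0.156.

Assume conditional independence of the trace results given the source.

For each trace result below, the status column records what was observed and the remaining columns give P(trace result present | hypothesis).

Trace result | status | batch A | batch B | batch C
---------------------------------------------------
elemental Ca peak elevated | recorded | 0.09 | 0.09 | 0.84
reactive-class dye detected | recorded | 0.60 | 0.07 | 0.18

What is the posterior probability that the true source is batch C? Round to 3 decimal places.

For each hypothesis, the unnormalized posterior weight is prior × product of the trace result likelihoods:
  batch A: 0.458 × 0.09 × 0.60 = 0.024732
  batch B: 0.386 × 0.09 × 0.07 = 0.0024318
  batch C: 0.156 × 0.84 × 0.18 = 0.023587
Normalizing constant Z = 0.024732 + 0.0024318 + 0.023587 = 0.050751.
P(batch C | evidence) = 0.023587 / 0.050751 ≈ 0.465.

0.465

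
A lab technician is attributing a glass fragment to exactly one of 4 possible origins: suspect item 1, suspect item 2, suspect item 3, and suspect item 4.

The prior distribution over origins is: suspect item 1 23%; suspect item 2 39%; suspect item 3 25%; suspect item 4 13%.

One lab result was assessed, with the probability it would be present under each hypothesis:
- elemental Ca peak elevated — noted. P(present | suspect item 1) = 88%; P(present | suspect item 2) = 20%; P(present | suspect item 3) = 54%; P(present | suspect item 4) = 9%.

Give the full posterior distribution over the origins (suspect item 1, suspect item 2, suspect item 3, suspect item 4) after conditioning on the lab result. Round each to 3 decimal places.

0.474, 0.183, 0.316, 0.027

Multiply each prior by the likelihood of the lab result:
  suspect item 1: 0.23 × 0.88 = 0.2024
  suspect item 2: 0.39 × 0.20 = 0.078
  suspect item 3: 0.25 × 0.54 = 0.135
  suspect item 4: 0.13 × 0.09 = 0.0117
The unnormalized weights sum to 0.4271.
P(suspect item 1 | evidence) = 0.2024 / 0.4271 ≈ 0.474
P(suspect item 2 | evidence) = 0.078 / 0.4271 ≈ 0.183
P(suspect item 3 | evidence) = 0.135 / 0.4271 ≈ 0.316
P(suspect item 4 | evidence) = 0.0117 / 0.4271 ≈ 0.027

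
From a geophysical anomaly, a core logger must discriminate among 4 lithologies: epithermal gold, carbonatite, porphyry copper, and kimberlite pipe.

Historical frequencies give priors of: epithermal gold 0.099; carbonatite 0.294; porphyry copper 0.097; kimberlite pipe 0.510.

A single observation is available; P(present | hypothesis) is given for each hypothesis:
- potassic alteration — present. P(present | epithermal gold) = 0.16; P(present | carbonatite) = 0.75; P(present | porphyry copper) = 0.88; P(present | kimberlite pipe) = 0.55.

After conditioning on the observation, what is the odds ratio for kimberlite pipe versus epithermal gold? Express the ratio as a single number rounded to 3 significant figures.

Posterior odds equal prior odds times the likelihood ratio; only the two competing hypotheses matter.
  kimberlite pipe: 0.510 × 0.55 = 0.2805
  epithermal gold: 0.099 × 0.16 = 0.01584
Posterior odds = 0.2805 / 0.01584 ≈ 17.7.

17.7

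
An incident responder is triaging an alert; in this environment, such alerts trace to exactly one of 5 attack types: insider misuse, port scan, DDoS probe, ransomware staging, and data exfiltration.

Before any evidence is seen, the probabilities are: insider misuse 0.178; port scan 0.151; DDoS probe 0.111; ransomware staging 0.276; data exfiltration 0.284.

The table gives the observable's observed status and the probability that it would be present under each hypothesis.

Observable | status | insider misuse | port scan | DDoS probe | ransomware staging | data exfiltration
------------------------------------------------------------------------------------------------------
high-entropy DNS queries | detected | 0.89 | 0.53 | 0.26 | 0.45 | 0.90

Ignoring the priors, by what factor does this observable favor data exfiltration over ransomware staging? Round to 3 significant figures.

2.00

Likelihood of this observable under each hypothesis:
  data exfiltration: 0.9
  ransomware staging: 0.45
Bayes factor = 0.9 / 0.45 ≈ 2.00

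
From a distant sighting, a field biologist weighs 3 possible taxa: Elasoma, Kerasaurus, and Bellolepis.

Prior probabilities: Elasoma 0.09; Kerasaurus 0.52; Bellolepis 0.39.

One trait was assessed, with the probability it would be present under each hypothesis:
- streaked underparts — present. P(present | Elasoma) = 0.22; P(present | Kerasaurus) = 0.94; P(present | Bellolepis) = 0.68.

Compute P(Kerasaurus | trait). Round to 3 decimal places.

0.632

Multiply each prior by the likelihood of the trait:
  Elasoma: 0.09 × 0.22 = 0.0198
  Kerasaurus: 0.52 × 0.94 = 0.4888
  Bellolepis: 0.39 × 0.68 = 0.2652
Marginal likelihood of the evidence = 0.7738.
P(Kerasaurus | evidence) = 0.4888 / 0.7738 ≈ 0.632.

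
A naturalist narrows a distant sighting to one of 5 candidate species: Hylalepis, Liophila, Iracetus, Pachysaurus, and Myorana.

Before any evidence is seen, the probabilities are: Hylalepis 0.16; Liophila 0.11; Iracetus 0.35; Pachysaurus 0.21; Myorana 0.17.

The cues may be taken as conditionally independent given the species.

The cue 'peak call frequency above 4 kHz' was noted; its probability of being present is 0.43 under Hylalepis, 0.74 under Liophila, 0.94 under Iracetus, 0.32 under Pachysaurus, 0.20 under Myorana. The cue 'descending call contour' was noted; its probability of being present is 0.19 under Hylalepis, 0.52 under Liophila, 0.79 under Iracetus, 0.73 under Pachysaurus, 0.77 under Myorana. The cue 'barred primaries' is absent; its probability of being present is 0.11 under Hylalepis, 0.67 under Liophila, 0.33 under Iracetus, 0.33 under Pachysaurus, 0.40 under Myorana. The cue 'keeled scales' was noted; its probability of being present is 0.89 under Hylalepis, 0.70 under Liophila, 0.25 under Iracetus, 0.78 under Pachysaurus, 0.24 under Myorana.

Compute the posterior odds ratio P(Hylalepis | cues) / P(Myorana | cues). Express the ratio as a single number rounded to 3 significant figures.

Unnormalized posterior weight (prior times the cue likelihoods) for each of the two hypotheses (using 1 − P(present | H) for each absent cue):
  Hylalepis: 0.16 × 0.43 × 0.19 × (1 − 0.11) × 0.89 = 0.010354
  Myorana: 0.17 × 0.20 × 0.77 × (1 − 0.40) × 0.24 = 0.0037699
Posterior odds = 0.010354 / 0.0037699 ≈ 2.75.

2.75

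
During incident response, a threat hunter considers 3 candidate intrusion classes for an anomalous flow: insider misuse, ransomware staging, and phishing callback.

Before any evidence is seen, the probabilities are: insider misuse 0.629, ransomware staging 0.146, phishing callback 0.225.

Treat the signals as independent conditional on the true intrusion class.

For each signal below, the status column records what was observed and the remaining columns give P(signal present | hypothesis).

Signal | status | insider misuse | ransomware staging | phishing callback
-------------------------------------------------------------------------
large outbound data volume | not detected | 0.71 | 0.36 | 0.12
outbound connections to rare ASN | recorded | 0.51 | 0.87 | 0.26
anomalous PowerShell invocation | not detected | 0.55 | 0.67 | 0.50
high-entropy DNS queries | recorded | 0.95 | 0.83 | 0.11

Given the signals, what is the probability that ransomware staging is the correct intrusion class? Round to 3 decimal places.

Multiply each prior by the joint likelihood of the signal pattern (using 1 − P(present | H) for each absent signal):
  insider misuse: 0.629 × (1 − 0.71) × 0.51 × (1 − 0.55) × 0.95 = 0.03977
  ransomware staging: 0.146 × (1 − 0.36) × 0.87 × (1 − 0.67) × 0.83 = 0.022266
  phishing callback: 0.225 × (1 − 0.12) × 0.26 × (1 − 0.50) × 0.11 = 0.0028314
Marginal likelihood of the evidence = 0.064867.
P(ransomware staging | evidence) = 0.022266 / 0.064867 ≈ 0.343.

0.343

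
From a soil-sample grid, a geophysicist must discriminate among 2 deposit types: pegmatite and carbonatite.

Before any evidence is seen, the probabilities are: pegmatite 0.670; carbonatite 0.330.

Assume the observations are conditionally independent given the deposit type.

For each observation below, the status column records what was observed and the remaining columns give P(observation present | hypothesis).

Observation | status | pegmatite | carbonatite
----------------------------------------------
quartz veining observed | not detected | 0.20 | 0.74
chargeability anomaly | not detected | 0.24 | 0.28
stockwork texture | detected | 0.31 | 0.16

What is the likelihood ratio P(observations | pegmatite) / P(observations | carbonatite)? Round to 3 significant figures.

The Bayes factor is the ratio of the joint likelihoods of the evidence pattern under the two hypotheses (using 1 − P(present | H) for each absent observation).
  pegmatite: (1 − 0.20) × (1 − 0.24) × 0.31 = 0.18848
  carbonatite: (1 − 0.74) × (1 − 0.28) × 0.16 = 0.029952
Bayes factor = 0.18848 / 0.029952 ≈ 6.29

6.29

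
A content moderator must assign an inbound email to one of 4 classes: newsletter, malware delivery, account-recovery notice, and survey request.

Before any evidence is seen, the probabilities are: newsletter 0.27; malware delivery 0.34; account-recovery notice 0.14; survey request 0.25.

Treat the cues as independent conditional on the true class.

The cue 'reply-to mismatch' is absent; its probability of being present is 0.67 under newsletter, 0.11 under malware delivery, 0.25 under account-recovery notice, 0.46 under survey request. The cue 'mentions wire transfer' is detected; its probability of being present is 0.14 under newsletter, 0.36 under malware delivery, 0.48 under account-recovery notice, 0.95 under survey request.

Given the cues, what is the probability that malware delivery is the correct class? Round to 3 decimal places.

0.363

Multiply each prior by the joint likelihood of the cue pattern (using 1 − P(present | H) for each absent cue):
  newsletter: 0.27 × (1 − 0.67) × 0.14 = 0.012474
  malware delivery: 0.34 × (1 − 0.11) × 0.36 = 0.10894
  account-recovery notice: 0.14 × (1 − 0.25) × 0.48 = 0.0504
  survey request: 0.25 × (1 − 0.46) × 0.95 = 0.12825
Normalizing constant Z = 0.012474 + 0.10894 + 0.0504 + 0.12825 = 0.30006.
P(malware delivery | evidence) = 0.10894 / 0.30006 ≈ 0.363.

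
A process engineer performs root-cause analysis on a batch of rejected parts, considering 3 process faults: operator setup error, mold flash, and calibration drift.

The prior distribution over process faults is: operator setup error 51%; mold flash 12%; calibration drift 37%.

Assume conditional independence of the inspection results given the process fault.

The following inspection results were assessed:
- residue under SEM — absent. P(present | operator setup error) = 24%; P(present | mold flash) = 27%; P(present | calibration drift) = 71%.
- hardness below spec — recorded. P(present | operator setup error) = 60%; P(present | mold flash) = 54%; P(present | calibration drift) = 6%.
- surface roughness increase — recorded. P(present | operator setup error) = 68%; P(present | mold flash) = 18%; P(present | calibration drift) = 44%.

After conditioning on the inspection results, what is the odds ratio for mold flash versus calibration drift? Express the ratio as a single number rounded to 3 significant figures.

3.01

The normalizing constant cancels in an odds ratio, so compute prior × likelihood for the two hypotheses only (using 1 − P(present | H) for each absent inspection result):
  mold flash: 0.12 × (1 − 0.27) × 0.54 × 0.18 = 0.0085147
  calibration drift: 0.37 × (1 − 0.71) × 0.06 × 0.44 = 0.0028327
Odds(mold flash : calibration drift) = 0.0085147 / 0.0028327 ≈ 3.01.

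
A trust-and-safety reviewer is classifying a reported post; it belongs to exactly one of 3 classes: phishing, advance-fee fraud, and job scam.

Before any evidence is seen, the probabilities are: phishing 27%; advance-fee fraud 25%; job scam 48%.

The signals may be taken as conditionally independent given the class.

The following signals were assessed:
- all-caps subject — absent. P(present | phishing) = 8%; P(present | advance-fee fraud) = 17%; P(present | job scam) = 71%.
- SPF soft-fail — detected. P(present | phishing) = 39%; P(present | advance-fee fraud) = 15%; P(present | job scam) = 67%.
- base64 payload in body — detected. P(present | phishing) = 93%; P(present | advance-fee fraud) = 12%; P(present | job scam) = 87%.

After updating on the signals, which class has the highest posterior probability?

By Bayes' rule with conditional independence, the unnormalized weight for each hypothesis is prior × ∏ likelihoods (using 1 − P(present | H) for each absent signal):
  phishing: 0.27 × (1 − 0.08) × 0.39 × 0.93 = 0.090095
  advance-fee fraud: 0.25 × (1 − 0.17) × 0.15 × 0.12 = 0.003735
  job scam: 0.48 × (1 − 0.71) × 0.67 × 0.87 = 0.08114
Marginal likelihood of the evidence = 0.17497.
P(phishing | evidence) ≈ 0.090095 / 0.17497 ≈ 0.515
P(advance-fee fraud | evidence) ≈ 0.003735 / 0.17497 ≈ 0.021
P(job scam | evidence) ≈ 0.08114 / 0.17497 ≈ 0.464
The largest is 0.515, so phishing is most probable.

phishing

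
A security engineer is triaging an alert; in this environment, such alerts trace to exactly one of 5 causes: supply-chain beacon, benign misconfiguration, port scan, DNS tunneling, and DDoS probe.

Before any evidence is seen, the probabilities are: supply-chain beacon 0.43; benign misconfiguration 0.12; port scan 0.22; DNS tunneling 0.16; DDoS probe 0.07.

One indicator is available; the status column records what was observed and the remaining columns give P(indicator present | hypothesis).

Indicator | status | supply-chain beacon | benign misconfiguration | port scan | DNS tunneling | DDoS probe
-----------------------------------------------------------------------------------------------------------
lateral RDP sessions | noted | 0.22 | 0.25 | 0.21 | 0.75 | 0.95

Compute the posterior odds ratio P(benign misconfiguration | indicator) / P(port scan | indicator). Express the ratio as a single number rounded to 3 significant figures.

Posterior odds equal prior odds times the likelihood ratio; only the two competing hypotheses matter.
  benign misconfiguration: 0.12 × 0.25 = 0.03
  port scan: 0.22 × 0.21 = 0.0462
Odds(benign misconfiguration : port scan) = 0.03 / 0.0462 ≈ 0.649.

0.649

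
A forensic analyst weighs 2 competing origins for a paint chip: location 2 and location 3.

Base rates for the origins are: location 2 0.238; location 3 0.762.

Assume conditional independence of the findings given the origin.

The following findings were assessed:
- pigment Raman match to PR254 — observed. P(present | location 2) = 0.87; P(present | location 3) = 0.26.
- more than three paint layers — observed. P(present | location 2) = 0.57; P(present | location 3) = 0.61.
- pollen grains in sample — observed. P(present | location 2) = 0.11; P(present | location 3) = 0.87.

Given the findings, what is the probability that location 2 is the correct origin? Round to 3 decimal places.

For each hypothesis, the unnormalized posterior weight is prior × product of the finding likelihoods:
  location 2: 0.238 × 0.87 × 0.57 × 0.11 = 0.012983
  location 3: 0.762 × 0.26 × 0.61 × 0.87 = 0.10514
The unnormalized weights sum to 0.11812.
P(location 2 | evidence) = 0.012983 / 0.11812 ≈ 0.110.

0.110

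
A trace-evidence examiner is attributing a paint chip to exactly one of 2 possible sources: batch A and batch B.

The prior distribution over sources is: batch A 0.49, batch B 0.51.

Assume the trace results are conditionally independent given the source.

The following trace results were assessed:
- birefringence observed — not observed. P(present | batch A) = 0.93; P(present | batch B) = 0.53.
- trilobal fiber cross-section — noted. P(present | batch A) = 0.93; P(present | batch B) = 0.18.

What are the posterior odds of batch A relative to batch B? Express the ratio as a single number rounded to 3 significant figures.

The normalizing constant cancels in an odds ratio, so compute prior × likelihood for the two hypotheses only (using 1 − P(present | H) for each absent trace result):
  batch A: 0.49 × (1 − 0.93) × 0.93 = 0.031899
  batch B: 0.51 × (1 − 0.53) × 0.18 = 0.043146
Odds(batch A : batch B) = 0.031899 / 0.043146 ≈ 0.739.

0.739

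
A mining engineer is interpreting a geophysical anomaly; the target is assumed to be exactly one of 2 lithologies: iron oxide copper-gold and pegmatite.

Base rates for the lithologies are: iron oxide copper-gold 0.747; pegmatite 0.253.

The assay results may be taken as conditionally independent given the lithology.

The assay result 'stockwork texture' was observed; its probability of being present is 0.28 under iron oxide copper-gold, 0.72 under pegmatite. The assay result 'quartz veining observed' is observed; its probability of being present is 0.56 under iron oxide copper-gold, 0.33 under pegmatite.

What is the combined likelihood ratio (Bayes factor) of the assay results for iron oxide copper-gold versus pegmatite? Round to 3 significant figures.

0.660

Joint likelihood of the assay result pattern under each hypothesis:
  iron oxide copper-gold: 0.28 × 0.56 = 0.1568
  pegmatite: 0.72 × 0.33 = 0.2376
Bayes factor = 0.1568 / 0.2376 ≈ 0.660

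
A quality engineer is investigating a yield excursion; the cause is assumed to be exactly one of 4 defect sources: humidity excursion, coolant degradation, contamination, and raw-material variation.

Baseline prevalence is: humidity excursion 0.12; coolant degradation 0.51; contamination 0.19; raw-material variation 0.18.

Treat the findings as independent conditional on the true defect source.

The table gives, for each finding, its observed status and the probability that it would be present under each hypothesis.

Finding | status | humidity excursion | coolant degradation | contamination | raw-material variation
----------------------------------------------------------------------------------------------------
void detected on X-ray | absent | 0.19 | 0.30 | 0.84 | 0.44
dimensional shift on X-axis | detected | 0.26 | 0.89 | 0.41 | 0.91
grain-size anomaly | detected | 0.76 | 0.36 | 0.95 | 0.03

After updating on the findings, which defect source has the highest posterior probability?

coolant degradation

For each hypothesis, the unnormalized posterior weight is prior × product of the finding likelihoods (using 1 − P(present | H) for each absent finding):
  humidity excursion: 0.12 × (1 − 0.19) × 0.26 × 0.76 = 0.019207
  coolant degradation: 0.51 × (1 − 0.30) × 0.89 × 0.36 = 0.11438
  contamination: 0.19 × (1 − 0.84) × 0.41 × 0.95 = 0.011841
  raw-material variation: 0.18 × (1 − 0.44) × 0.91 × 0.03 = 0.0027518
Marginal likelihood of the evidence = 0.14818.
P(humidity excursion | evidence) ≈ 0.019207 / 0.14818 ≈ 0.130
P(coolant degradation | evidence) ≈ 0.11438 / 0.14818 ≈ 0.772
P(contamination | evidence) ≈ 0.011841 / 0.14818 ≈ 0.080
P(raw-material variation | evidence) ≈ 0.0027518 / 0.14818 ≈ 0.019
The largest is 0.772, so coolant degradation is most probable.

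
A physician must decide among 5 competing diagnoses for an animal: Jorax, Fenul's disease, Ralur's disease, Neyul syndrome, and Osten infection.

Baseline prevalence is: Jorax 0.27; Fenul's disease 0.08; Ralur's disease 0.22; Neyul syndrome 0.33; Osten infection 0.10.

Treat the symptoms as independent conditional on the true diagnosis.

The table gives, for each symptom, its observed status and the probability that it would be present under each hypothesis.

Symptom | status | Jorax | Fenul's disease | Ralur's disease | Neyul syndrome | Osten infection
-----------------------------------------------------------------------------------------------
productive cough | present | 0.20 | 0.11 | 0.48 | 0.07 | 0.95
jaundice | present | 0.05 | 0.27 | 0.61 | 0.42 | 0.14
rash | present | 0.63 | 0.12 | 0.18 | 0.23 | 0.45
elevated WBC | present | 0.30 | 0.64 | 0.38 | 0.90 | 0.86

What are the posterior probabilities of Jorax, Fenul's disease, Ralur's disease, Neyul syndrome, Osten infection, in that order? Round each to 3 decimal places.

0.042, 0.015, 0.360, 0.164, 0.420

By Bayes' rule with conditional independence, the unnormalized weight for each hypothesis is prior × ∏ likelihoods:
  Jorax: 0.27 × 0.20 × 0.05 × 0.63 × 0.30 = 0.0005103
  Fenul's disease: 0.08 × 0.11 × 0.27 × 0.12 × 0.64 = 0.00018248
  Ralur's disease: 0.22 × 0.48 × 0.61 × 0.18 × 0.38 = 0.0044061
  Neyul syndrome: 0.33 × 0.07 × 0.42 × 0.23 × 0.90 = 0.0020083
  Osten infection: 0.10 × 0.95 × 0.14 × 0.45 × 0.86 = 0.0051471
Marginal likelihood of the evidence = 0.012254.
P(Jorax | evidence) = 0.0005103 / 0.012254 ≈ 0.042
P(Fenul's disease | evidence) = 0.00018248 / 0.012254 ≈ 0.015
P(Ralur's disease | evidence) = 0.0044061 / 0.012254 ≈ 0.360
P(Neyul syndrome | evidence) = 0.0020083 / 0.012254 ≈ 0.164
P(Osten infection | evidence) = 0.0051471 / 0.012254 ≈ 0.420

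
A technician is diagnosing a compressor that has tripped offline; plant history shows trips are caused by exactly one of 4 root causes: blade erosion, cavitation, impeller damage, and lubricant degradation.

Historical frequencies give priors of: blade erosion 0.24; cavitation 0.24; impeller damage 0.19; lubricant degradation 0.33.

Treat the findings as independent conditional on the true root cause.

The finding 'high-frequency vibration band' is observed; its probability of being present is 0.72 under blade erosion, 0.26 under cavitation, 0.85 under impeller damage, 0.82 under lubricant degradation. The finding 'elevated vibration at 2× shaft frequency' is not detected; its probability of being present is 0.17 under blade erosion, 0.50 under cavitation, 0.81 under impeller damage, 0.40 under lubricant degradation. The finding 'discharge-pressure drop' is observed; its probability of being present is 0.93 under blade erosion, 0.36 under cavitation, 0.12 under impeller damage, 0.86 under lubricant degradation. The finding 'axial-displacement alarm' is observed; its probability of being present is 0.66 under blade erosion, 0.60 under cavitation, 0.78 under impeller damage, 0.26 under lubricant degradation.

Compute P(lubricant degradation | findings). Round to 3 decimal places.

0.271

Multiply each prior by the joint likelihood of the evidence pattern (using 1 − P(present | H) for each absent finding):
  blade erosion: 0.24 × 0.72 × (1 − 0.17) × 0.93 × 0.66 = 0.088034
  cavitation: 0.24 × 0.26 × (1 − 0.50) × 0.36 × 0.60 = 0.0067392
  impeller damage: 0.19 × 0.85 × (1 − 0.81) × 0.12 × 0.78 = 0.0028721
  lubricant degradation: 0.33 × 0.82 × (1 − 0.40) × 0.86 × 0.26 = 0.036304
Marginal likelihood of the evidence = 0.13395.
P(lubricant degradation | evidence) = 0.036304 / 0.13395 ≈ 0.271.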